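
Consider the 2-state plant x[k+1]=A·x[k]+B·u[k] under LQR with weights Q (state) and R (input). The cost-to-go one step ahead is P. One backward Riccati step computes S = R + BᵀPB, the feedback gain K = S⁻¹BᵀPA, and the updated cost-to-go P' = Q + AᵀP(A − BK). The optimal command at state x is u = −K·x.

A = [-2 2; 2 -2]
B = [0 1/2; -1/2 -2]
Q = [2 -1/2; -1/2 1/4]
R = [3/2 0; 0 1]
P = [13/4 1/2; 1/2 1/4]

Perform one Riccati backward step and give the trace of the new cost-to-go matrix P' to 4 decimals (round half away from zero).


BᵀP = [-0.2500 -0.1250; 0.6250 -0.2500]
S = R + BᵀPB = [3/2 0; 0 1] + [0.0625 0.1250; 0.1250 0.8125] = [1.5625 0.1250; 0.1250 1.8125]
BᵀPA = [0.2500 -0.2500; -1.7500 1.7500]
K = S⁻¹·BᵀPA = [0.2386 -0.2386; -0.9820 0.9820]
A−BK = [-1.5090 1.5090; 0.1553 -0.1553]
AᵀP(A−BK) = [8.2219 -8.2219; -8.2219 8.2219]
P' = Q + AᵀP(A−BK) = [10.2219 -8.7219; -8.7219 8.4719]
tr(P') = 18.6938

18.6938


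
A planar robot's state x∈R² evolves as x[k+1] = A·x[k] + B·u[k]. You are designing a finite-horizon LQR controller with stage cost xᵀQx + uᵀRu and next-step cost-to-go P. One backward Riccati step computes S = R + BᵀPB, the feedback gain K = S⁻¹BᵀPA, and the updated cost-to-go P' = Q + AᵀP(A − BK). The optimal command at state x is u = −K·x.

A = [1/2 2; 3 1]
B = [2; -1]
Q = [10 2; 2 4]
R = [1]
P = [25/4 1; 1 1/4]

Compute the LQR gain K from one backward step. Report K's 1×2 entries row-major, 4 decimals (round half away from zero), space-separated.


BᵀP = [11.5000 1.7500]
S = R + BᵀPB = [1] + [21.2500] = [22.2500]
BᵀPA = [11.0000 24.7500]
K = S⁻¹·BᵀPA = [0.4944 1.1124]
A−BK = [-0.4888 -0.2247; 3.4944 2.1124]
AᵀP(A−BK) = [1.3743 1.2640; 1.2640 1.7191]
P' = Q + AᵀP(A−BK) = [11.3743 3.2640; 3.2640 5.7191]
tr(P') = 17.0934

0.4944 1.1124


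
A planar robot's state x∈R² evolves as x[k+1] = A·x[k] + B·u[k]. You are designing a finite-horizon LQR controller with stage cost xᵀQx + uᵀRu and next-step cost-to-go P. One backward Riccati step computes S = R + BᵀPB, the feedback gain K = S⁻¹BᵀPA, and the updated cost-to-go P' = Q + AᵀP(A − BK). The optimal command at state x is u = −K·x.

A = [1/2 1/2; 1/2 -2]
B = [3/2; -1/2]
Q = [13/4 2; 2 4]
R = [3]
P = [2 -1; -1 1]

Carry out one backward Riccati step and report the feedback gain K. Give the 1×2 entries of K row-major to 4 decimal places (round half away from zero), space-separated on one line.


0.0811 0.6216

BᵀP = [3.5000 -2.0000]
S = R + BᵀPB = [3] + [6.2500] = [9.2500]
BᵀPA = [0.7500 5.7500]
K = S⁻¹·BᵀPA = [0.0811 0.6216]
A−BK = [0.3784 -0.4324; 0.5405 -1.6892]
AᵀP(A−BK) = [0.1892 -0.2162; -0.2162 2.9257]
P' = Q + AᵀP(A−BK) = [3.4392 1.7838; 1.7838 6.9257]
tr(P') = 10.3649


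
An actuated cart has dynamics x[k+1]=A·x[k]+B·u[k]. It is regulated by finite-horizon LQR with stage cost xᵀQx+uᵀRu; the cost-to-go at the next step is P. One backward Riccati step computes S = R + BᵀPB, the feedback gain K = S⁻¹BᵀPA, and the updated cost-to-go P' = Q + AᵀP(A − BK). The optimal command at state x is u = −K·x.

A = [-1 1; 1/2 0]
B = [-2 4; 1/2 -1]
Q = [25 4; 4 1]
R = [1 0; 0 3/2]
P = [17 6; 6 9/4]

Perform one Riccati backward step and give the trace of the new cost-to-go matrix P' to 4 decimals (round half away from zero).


BᵀP = [-31.0000 -10.8750; 62.0000 21.7500]
S = R + BᵀPB = [1 0; 0 3/2] + [56.5625 -113.1250; -113.1250 226.2500] = [57.5625 -113.1250; -113.1250 227.7500]
BᵀPA = [25.5625 -31.0000; -51.1250 62.0000]
K = S⁻¹·BᵀPA = [0.1227 -0.1488; -0.1636 0.1983]
A−BK = [-0.1005 -0.0909; 0.2751 0.2727]
AᵀP(A−BK) = [0.0654 -0.0573; -0.0573 0.0915]
P' = Q + AᵀP(A−BK) = [25.0654 3.9427; 3.9427 1.0915]
tr(P') = 26.1569

26.1569


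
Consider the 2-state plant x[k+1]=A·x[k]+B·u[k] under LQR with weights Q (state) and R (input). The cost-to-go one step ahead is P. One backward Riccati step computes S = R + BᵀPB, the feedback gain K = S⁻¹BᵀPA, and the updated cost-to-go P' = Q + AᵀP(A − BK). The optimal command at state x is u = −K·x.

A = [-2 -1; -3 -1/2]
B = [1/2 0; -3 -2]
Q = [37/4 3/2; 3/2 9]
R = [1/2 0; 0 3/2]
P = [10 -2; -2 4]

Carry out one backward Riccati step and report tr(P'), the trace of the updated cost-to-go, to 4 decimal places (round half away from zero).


BᵀP = [11.0000 -13.0000; 4.0000 -8.0000]
S = R + BᵀPB = [1/2 0; 0 3/2] + [44.5000 26.0000; 26.0000 16.0000] = [45.0000 26.0000; 26.0000 17.5000]
BᵀPA = [17.0000 -4.5000; 16.0000 0.0000]
K = S⁻¹·BᵀPA = [-1.0628 -0.7063; 2.4933 1.0493]
A−BK = [-1.4686 -0.6469; -1.2018 -0.5202]
AᵀP(A−BK) = [30.1749 13.2175; 13.2175 5.8217]
P' = Q + AᵀP(A−BK) = [39.4249 14.7175; 14.7175 14.8217]
tr(P') = 54.2466

54.2466


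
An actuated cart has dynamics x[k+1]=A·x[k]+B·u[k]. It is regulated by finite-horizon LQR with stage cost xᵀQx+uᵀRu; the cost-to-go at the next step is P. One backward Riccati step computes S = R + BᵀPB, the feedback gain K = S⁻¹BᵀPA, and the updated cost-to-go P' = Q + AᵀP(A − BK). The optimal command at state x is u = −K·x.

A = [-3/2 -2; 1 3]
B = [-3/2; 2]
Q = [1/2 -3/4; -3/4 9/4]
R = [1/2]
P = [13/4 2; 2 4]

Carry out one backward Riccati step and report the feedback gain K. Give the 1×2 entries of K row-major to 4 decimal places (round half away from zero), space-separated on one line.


BᵀP = [-0.8750 5.0000]
S = R + BᵀPB = [1/2] + [11.3125] = [11.8125]
BᵀPA = [6.3125 16.7500]
K = S⁻¹·BᵀPA = [0.5344 1.4180]
A−BK = [-0.6984 0.1270; -0.0688 0.1640]
AᵀP(A−BK) = [1.9392 -0.2011; -0.2011 1.2487]
P' = Q + AᵀP(A−BK) = [2.4392 -0.9511; -0.9511 3.4987]
tr(P') = 5.9378

0.5344 1.4180


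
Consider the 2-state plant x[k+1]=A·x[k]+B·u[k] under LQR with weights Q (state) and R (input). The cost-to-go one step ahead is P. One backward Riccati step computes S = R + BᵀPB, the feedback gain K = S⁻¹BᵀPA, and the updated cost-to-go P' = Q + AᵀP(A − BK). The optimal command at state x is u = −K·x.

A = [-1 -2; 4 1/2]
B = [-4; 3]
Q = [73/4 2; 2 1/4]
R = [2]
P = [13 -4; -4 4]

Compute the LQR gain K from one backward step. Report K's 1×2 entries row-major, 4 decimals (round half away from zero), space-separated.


0.5146 0.4152

BᵀP = [-64.0000 28.0000]
S = R + BᵀPB = [2] + [340.0000] = [342.0000]
BᵀPA = [176.0000 142.0000]
K = S⁻¹·BᵀPA = [0.5146 0.4152]
A−BK = [1.0585 -0.3392; 2.4561 -0.7456]
AᵀP(A−BK) = [18.4269 -5.0760; -5.0760 2.0409]
P' = Q + AᵀP(A−BK) = [36.6769 -3.0760; -3.0760 2.2909]
tr(P') = 38.9678


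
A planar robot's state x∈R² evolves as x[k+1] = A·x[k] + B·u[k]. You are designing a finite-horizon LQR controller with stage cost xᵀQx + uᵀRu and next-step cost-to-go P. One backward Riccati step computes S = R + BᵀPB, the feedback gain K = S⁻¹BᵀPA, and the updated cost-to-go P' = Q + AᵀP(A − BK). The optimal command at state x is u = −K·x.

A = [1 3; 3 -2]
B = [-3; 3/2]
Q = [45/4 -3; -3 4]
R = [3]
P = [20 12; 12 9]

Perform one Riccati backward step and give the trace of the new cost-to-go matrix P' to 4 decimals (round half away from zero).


BᵀP = [-42.0000 -22.5000]
S = R + BᵀPB = [3] + [92.2500] = [95.2500]
BᵀPA = [-109.5000 -81.0000]
K = S⁻¹·BᵀPA = [-1.1496 -0.8504]
A−BK = [-2.4488 0.4488; 4.7244 -0.7244]
AᵀP(A−BK) = [47.1181 -3.1181; -3.1181 3.1181]
P' = Q + AᵀP(A−BK) = [58.3681 -6.1181; -6.1181 7.1181]
tr(P') = 65.4862

65.4862


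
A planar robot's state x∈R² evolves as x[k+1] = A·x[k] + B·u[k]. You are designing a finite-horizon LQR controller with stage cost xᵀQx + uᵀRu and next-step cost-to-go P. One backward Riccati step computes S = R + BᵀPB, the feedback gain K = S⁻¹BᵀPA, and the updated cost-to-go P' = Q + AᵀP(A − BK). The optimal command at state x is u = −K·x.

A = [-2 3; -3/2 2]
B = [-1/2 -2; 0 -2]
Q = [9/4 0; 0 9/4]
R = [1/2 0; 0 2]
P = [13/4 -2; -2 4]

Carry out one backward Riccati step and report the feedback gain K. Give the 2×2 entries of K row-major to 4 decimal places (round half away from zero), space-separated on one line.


0.6897 -1.3103 0.6759 -0.9241

BᵀP = [-1.6250 1.0000; -2.5000 -4.0000]
S = R + BᵀPB = [1/2 0; 0 2] + [0.8125 1.2500; 1.2500 13.0000] = [1.3125 1.2500; 1.2500 15.0000]
BᵀPA = [1.7500 -2.8750; 11.0000 -15.5000]
K = S⁻¹·BᵀPA = [0.6897 -1.3103; 0.6759 -0.9241]
A−BK = [-0.3034 0.4966; -0.1483 0.1517]
AᵀP(A−BK) = [1.3586 -2.0414; -2.0414 3.1586]
P' = Q + AᵀP(A−BK) = [3.6086 -2.0414; -2.0414 5.4086]
tr(P') = 9.0172


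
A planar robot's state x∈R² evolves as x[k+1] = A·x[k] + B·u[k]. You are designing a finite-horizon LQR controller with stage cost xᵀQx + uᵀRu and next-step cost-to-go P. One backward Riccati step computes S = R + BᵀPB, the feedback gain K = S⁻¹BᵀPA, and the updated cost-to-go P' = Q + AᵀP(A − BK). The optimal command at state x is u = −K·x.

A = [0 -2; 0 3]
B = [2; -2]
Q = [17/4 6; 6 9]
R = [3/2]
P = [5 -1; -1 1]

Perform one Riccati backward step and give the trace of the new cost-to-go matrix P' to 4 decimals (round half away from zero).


15.5634

BᵀP = [12.0000 -4.0000]
S = R + BᵀPB = [3/2] + [32.0000] = [33.5000]
BᵀPA = [0.0000 -36.0000]
K = S⁻¹·BᵀPA = [0.0000 -1.0746]
A−BK = [0.0000 0.1493; 0.0000 0.8507]
AᵀP(A−BK) = [0.0000 0.0000; 0.0000 2.3134]
P' = Q + AᵀP(A−BK) = [4.2500 6.0000; 6.0000 11.3134]
tr(P') = 15.5634


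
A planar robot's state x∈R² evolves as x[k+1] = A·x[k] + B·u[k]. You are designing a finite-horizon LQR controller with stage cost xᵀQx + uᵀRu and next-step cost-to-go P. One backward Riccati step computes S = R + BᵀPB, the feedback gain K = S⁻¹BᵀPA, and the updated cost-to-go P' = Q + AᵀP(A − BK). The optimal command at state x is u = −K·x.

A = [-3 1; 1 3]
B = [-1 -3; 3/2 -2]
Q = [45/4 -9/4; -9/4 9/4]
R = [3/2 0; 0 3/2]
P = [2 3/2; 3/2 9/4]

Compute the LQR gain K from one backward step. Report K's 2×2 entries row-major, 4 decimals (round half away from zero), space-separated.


BᵀP = [0.2500 1.8750; -9.0000 -9.0000]
S = R + BᵀPB = [3/2 0; 0 3/2] + [2.5625 -4.5000; -4.5000 45.0000] = [4.0625 -4.5000; -4.5000 46.5000]
BᵀPA = [1.1250 5.8750; 18.0000 -36.0000]
K = S⁻¹·BᵀPA = [0.7904 0.6593; 0.4636 -0.7104]
A−BK = [-0.8188 -0.4719; 0.7415 0.5903]
AᵀP(A−BK) = [2.0161 0.7954; 0.7954 1.8027]
P' = Q + AᵀP(A−BK) = [13.2661 -1.4546; -1.4546 4.0527]
tr(P') = 17.3188

0.7904 0.6593 0.4636 -0.7104


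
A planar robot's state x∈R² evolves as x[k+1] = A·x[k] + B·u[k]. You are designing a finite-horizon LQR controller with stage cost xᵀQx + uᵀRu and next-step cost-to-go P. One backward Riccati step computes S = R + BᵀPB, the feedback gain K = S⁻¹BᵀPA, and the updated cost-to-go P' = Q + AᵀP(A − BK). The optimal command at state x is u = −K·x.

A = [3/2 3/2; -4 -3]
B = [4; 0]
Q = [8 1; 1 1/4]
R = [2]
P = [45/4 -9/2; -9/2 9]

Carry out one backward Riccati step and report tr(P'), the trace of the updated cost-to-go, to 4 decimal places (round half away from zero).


BᵀP = [45.0000 -18.0000]
S = R + BᵀPB = [2] + [180.0000] = [182.0000]
BᵀPA = [139.5000 121.5000]
K = S⁻¹·BᵀPA = [0.7665 0.6676]
A−BK = [-1.5659 -1.1703; -4.0000 -3.0000]
AᵀP(A−BK) = [116.3880 87.4348; 87.4348 65.7012]
P' = Q + AᵀP(A−BK) = [124.3880 88.4348; 88.4348 65.9512]
tr(P') = 190.3393

190.3393


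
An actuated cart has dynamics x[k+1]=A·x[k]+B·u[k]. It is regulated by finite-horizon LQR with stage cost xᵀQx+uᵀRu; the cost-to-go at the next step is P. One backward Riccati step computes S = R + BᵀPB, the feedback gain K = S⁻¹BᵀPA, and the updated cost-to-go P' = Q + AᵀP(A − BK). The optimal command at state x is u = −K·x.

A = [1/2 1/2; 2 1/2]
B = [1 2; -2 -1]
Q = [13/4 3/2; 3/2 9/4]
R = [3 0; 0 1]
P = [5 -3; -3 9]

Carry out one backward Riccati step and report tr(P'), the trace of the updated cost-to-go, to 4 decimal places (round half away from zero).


BᵀP = [11.0000 -21.0000; 13.0000 -15.0000]
S = R + BᵀPB = [3 0; 0 1] + [53.0000 43.0000; 43.0000 41.0000] = [56.0000 43.0000; 43.0000 42.0000]
BᵀPA = [-36.5000 -5.0000; -23.5000 -1.0000]
K = S⁻¹·BᵀPA = [-1.0388 -0.3320; 0.5040 0.3161]
A−BK = [0.5308 0.1998; 0.4264 0.1521]
AᵀP(A−BK) = [5.1784 1.8101; 1.8101 0.6561]
P' = Q + AᵀP(A−BK) = [8.4284 3.3101; 3.3101 2.9061]
tr(P') = 11.3345

11.3345


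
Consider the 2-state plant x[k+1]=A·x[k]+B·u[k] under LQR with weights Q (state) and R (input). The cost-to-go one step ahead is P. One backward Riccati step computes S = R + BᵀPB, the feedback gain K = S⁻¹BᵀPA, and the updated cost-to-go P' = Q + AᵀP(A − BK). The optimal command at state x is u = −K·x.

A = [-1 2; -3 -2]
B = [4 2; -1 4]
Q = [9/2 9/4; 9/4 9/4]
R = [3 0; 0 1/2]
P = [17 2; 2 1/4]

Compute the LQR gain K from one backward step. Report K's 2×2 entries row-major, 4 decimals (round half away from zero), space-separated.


-0.0682 0.2148 -0.4391 0.3731

BᵀP = [66.0000 7.7500; 42.0000 5.0000]
S = R + BᵀPB = [3 0; 0 1/2] + [256.2500 163.0000; 163.0000 104.0000] = [259.2500 163.0000; 163.0000 104.5000]
BᵀPA = [-89.2500 116.5000; -57.0000 74.0000]
K = S⁻¹·BᵀPA = [-0.0682 0.2148; -0.4391 0.3731]
A−BK = [0.1509 0.3946; -1.3116 -3.2777]
AᵀP(A−BK) = [0.1359 -0.0631; -0.0631 0.3674]
P' = Q + AᵀP(A−BK) = [4.6359 2.1869; 2.1869 2.6174]
tr(P') = 7.2532


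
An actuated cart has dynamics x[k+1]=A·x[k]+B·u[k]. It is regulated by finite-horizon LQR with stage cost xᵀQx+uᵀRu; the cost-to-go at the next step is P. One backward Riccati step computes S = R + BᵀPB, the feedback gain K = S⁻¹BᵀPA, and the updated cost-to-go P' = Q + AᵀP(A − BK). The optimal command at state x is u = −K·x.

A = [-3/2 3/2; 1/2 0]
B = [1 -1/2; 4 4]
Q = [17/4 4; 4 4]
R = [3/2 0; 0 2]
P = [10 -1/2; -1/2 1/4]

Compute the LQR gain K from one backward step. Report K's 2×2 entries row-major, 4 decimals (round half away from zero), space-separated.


BᵀP = [8.0000 0.5000; -7.0000 1.2500]
S = R + BᵀPB = [3/2 0; 0 2] + [10.0000 -2.0000; -2.0000 8.5000] = [11.5000 -2.0000; -2.0000 10.5000]
BᵀPA = [-11.7500 12.0000; 11.1250 -10.5000]
K = S⁻¹·BᵀPA = [-0.8662 0.8994; 0.8945 -0.8287]
A−BK = [-0.1866 0.1863; 0.3865 -0.2827]
AᵀP(A−BK) = [3.1833 -3.0883; -3.0883 3.0064]
P' = Q + AᵀP(A−BK) = [7.4333 0.9117; 0.9117 7.0064]
tr(P') = 14.4397

-0.8662 0.8994 0.8945 -0.8287


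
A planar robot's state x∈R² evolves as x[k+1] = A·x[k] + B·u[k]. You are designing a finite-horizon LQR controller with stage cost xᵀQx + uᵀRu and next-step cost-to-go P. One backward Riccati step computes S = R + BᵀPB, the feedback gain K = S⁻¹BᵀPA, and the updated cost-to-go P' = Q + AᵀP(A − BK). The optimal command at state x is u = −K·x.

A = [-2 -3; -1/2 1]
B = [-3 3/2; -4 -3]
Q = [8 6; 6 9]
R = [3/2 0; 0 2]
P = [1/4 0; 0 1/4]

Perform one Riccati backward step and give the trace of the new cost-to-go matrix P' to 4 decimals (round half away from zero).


BᵀP = [-0.7500 -1.0000; 0.3750 -0.7500]
S = R + BᵀPB = [3/2 0; 0 2] + [6.2500 1.8750; 1.8750 2.8125] = [7.7500 1.8750; 1.8750 4.8125]
BᵀPA = [2.0000 1.2500; -0.3750 -1.8750]
K = S⁻¹·BᵀPA = [0.3057 0.2821; -0.1970 -0.4995]
A−BK = [-0.7872 -1.4043; 0.1318 0.6300]
AᵀP(A−BK) = [0.3771 0.6234; 0.6234 1.2107]
P' = Q + AᵀP(A−BK) = [8.3771 6.6234; 6.6234 10.2107]
tr(P') = 18.5878

18.5878


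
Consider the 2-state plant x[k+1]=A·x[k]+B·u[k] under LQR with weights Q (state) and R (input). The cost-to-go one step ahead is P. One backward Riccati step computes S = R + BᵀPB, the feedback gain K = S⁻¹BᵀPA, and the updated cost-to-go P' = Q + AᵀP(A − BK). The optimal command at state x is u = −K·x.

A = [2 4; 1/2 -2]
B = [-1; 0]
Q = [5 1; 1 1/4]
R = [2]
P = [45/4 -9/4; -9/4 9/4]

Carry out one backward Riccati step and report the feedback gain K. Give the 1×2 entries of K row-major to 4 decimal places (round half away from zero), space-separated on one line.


-1.6132 -3.7358

BᵀP = [-11.2500 2.2500]
S = R + BᵀPB = [2] + [11.2500] = [13.2500]
BᵀPA = [-21.3750 -49.5000]
K = S⁻¹·BᵀPA = [-1.6132 -3.7358]
A−BK = [0.3868 0.2642; 0.5000 -2.0000]
AᵀP(A−BK) = [6.5802 12.3962; 12.3962 40.0755]
P' = Q + AᵀP(A−BK) = [11.5802 13.3962; 13.3962 40.3255]
tr(P') = 51.9057


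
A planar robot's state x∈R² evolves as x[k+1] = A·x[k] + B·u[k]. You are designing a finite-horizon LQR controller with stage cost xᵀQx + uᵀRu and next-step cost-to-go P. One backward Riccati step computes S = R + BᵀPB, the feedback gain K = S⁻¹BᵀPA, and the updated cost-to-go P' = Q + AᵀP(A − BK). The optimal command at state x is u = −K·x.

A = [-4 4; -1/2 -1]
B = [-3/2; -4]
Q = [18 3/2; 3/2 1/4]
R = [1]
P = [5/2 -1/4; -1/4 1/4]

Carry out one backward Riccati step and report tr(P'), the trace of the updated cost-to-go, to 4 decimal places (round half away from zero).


68.6624

BᵀP = [-2.7500 -0.6250]
S = R + BᵀPB = [1] + [6.6250] = [7.6250]
BᵀPA = [11.3125 -10.3750]
K = S⁻¹·BᵀPA = [1.4836 -1.3607]
A−BK = [-1.7746 1.9590; 5.4344 -6.4426]
AᵀP(A−BK) = [22.2792 -24.9826; -24.9826 28.1332]
P' = Q + AᵀP(A−BK) = [40.2792 -23.4826; -23.4826 28.3832]
tr(P') = 68.6624


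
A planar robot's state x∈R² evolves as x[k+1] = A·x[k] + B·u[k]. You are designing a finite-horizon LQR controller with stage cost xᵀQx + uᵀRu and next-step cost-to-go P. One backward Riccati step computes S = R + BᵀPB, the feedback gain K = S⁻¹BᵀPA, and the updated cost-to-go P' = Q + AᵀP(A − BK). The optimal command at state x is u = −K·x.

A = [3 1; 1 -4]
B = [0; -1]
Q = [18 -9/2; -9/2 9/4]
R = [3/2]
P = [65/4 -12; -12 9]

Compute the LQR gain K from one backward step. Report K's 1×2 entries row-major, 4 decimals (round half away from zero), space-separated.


BᵀP = [12.0000 -9.0000]
S = R + BᵀPB = [3/2] + [9.0000] = [10.5000]
BᵀPA = [27.0000 48.0000]
K = S⁻¹·BᵀPA = [2.5714 4.5714]
A−BK = [3.0000 1.0000; 3.5714 0.5714]
AᵀP(A−BK) = [13.8214 21.3214; 21.3214 36.8214]
P' = Q + AᵀP(A−BK) = [31.8214 16.8214; 16.8214 39.0714]
tr(P') = 70.8929

2.5714 4.5714


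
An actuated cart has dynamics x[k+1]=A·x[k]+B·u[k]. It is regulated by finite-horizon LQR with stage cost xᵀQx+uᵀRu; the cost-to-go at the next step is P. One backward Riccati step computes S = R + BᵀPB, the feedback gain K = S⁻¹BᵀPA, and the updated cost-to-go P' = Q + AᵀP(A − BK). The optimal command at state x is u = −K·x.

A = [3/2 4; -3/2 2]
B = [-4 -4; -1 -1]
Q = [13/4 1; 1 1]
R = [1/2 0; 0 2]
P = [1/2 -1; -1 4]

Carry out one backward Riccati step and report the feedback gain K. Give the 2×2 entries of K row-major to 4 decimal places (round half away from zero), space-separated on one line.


BᵀP = [-1.0000 0.0000; -1.0000 0.0000]
S = R + BᵀPB = [1/2 0; 0 2] + [4.0000 4.0000; 4.0000 4.0000] = [4.5000 4.0000; 4.0000 6.0000]
BᵀPA = [-1.5000 -4.0000; -1.5000 -4.0000]
K = S⁻¹·BᵀPA = [-0.2727 -0.7273; -0.0682 -0.1818]
A−BK = [0.1364 0.3636; -1.8409 1.0909]
AᵀP(A−BK) = [14.1136 -7.3636; -7.3636 4.3636]
P' = Q + AᵀP(A−BK) = [17.3636 -6.3636; -6.3636 5.3636]
tr(P') = 22.7273

-0.2727 -0.7273 -0.0682 -0.1818


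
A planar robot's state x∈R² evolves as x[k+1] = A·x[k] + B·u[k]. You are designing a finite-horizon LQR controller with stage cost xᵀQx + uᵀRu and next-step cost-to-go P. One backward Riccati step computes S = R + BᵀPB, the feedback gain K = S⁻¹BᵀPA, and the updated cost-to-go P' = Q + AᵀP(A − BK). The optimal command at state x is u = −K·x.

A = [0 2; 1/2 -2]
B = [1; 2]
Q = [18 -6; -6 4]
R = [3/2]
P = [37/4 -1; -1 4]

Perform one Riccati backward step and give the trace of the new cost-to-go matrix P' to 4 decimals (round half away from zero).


BᵀP = [7.2500 7.0000]
S = R + BᵀPB = [3/2] + [21.2500] = [22.7500]
BᵀPA = [3.5000 0.5000]
K = S⁻¹·BᵀPA = [0.1538 0.0220]
A−BK = [-0.1538 1.9780; 0.1923 -2.0440]
AᵀP(A−BK) = [0.4615 -5.0769; -5.0769 60.9890]
P' = Q + AᵀP(A−BK) = [18.4615 -11.0769; -11.0769 64.9890]
tr(P') = 83.4505

83.4505


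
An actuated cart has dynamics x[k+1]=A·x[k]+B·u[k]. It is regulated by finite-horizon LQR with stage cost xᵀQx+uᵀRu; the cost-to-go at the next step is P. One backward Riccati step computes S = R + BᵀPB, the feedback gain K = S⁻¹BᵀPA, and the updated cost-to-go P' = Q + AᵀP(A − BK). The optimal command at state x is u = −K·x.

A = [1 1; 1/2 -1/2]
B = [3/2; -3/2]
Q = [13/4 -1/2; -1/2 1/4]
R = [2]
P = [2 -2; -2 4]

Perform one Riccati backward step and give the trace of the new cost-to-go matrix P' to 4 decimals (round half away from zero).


4.9082

BᵀP = [6.0000 -9.0000]
S = R + BᵀPB = [2] + [22.5000] = [24.5000]
BᵀPA = [1.5000 10.5000]
K = S⁻¹·BᵀPA = [0.0612 0.4286]
A−BK = [0.9082 0.3571; 0.5918 0.1429]
AᵀP(A−BK) = [0.9082 0.3571; 0.3571 0.5000]
P' = Q + AᵀP(A−BK) = [4.1582 -0.1429; -0.1429 0.7500]
tr(P') = 4.9082


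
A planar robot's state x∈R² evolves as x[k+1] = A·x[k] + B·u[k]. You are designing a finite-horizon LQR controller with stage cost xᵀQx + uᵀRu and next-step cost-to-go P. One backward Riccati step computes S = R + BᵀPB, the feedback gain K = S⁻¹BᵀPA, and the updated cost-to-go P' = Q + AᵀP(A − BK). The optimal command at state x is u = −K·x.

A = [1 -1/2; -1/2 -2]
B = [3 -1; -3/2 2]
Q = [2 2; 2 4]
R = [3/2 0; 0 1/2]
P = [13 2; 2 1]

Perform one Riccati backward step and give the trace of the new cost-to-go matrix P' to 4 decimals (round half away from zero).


BᵀP = [36.0000 4.5000; -9.0000 0.0000]
S = R + BᵀPB = [3/2 0; 0 1/2] + [101.2500 -27.0000; -27.0000 9.0000] = [102.7500 -27.0000; -27.0000 9.5000]
BᵀPA = [33.7500 -27.0000; -9.0000 4.5000]
K = S⁻¹·BᵀPA = [0.3141 -0.5463; -0.0546 -1.0789]
A−BK = [0.0030 0.0599; 0.0804 -0.6616]
AᵀP(A−BK) = [0.1571 -0.2731; -0.2731 1.3555]
P' = Q + AᵀP(A−BK) = [2.1571 1.7269; 1.7269 5.3555]
tr(P') = 7.5125

7.5125


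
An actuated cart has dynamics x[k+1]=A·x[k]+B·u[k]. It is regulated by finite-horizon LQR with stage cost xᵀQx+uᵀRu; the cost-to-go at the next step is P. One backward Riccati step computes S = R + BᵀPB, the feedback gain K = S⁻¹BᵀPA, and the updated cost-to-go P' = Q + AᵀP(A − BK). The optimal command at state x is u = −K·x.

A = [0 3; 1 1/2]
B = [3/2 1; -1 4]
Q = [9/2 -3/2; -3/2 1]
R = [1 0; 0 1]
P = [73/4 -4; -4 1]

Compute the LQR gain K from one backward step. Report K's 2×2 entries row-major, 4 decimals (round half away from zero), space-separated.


-0.1358 1.6218 0.1410 0.3928

BᵀP = [31.3750 -7.0000; 2.2500 0.0000]
S = R + BᵀPB = [1 0; 0 1] + [54.0625 3.3750; 3.3750 2.2500] = [55.0625 3.3750; 3.3750 3.2500]
BᵀPA = [-7.0000 90.6250; 0.0000 6.7500]
K = S⁻¹·BᵀPA = [-0.1358 1.6218; 0.1410 0.3928]
A−BK = [0.0627 0.1746; 0.3003 0.5507]
AᵀP(A−BK) = [0.0496 -0.1475; -0.1475 2.8748]
P' = Q + AᵀP(A−BK) = [4.5496 -1.6475; -1.6475 3.8748]
tr(P') = 8.4244


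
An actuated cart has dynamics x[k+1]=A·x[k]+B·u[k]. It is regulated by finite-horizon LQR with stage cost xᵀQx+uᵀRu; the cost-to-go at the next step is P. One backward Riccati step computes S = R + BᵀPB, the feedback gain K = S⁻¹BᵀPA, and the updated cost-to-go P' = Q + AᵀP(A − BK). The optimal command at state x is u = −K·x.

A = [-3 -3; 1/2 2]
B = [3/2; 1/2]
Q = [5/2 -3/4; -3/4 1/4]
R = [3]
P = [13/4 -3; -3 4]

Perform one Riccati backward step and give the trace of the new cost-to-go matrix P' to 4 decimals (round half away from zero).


BᵀP = [3.3750 -2.5000]
S = R + BᵀPB = [3] + [3.8125] = [6.8125]
BᵀPA = [-11.3750 -15.1250]
K = S⁻¹·BᵀPA = [-1.6697 -2.2202]
A−BK = [-0.4954 0.3303; 1.3349 3.1101]
AᵀP(A−BK) = [20.2569 30.4954; 30.4954 47.6697]
P' = Q + AᵀP(A−BK) = [22.7569 29.7454; 29.7454 47.9197]
tr(P') = 70.6766

70.6766


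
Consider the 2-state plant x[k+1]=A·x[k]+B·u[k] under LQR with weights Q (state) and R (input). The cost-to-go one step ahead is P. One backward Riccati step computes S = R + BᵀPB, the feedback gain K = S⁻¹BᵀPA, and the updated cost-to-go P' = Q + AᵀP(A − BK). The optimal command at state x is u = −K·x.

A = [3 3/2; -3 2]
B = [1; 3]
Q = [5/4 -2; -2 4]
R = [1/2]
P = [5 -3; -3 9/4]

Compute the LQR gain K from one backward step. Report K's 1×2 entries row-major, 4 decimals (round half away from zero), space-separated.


BᵀP = [-4.0000 3.7500]
S = R + BᵀPB = [1/2] + [7.2500] = [7.7500]
BᵀPA = [-23.2500 1.5000]
K = S⁻¹·BᵀPA = [-3.0000 0.1935]
A−BK = [6.0000 1.3065; 6.0000 1.4194]
AᵀP(A−BK) = [49.5000 9.0000; 9.0000 1.9597]
P' = Q + AᵀP(A−BK) = [50.7500 7.0000; 7.0000 5.9597]
tr(P') = 56.7097

-3.0000 0.1935


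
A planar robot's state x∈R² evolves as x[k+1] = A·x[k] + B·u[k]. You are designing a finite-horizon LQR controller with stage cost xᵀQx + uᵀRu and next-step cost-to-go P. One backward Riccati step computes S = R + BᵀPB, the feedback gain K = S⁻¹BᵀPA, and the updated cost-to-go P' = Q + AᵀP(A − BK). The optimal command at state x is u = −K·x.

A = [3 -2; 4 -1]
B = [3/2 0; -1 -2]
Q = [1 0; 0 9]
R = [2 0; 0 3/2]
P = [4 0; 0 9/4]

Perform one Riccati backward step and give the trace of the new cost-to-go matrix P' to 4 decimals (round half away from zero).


BᵀP = [6.0000 -2.2500; 0.0000 -4.5000]
S = R + BᵀPB = [2 0; 0 3/2] + [11.2500 4.5000; 4.5000 9.0000] = [13.2500 4.5000; 4.5000 10.5000]
BᵀPA = [9.0000 -9.7500; -18.0000 4.5000]
K = S⁻¹·BᵀPA = [1.4763 -1.0315; -2.3470 0.8707]
A−BK = [0.7855 -0.4527; 0.7823 -0.2902]
AᵀP(A−BK) = [16.4669 -8.0442; -8.0442 4.2744]
P' = Q + AᵀP(A−BK) = [17.4669 -8.0442; -8.0442 13.2744]
tr(P') = 30.7413

30.7413


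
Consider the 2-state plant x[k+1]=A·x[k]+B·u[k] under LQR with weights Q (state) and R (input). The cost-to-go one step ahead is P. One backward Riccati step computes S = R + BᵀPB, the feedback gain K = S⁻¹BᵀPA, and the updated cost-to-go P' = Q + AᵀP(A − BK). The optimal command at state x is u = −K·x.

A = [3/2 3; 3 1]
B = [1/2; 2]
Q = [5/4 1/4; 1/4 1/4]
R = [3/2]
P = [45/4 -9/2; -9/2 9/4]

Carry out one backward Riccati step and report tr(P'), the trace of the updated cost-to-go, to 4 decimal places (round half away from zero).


BᵀP = [-3.3750 2.2500]
S = R + BᵀPB = [3/2] + [2.8125] = [4.3125]
BᵀPA = [1.6875 -7.8750]
K = S⁻¹·BᵀPA = [0.3913 -1.8261]
A−BK = [1.3043 3.9130; 2.2174 4.6522]
AᵀP(A−BK) = [4.4022 13.2065; 13.2065 62.1196]
P' = Q + AᵀP(A−BK) = [5.6522 13.4565; 13.4565 62.3696]
tr(P') = 68.0217

68.0217


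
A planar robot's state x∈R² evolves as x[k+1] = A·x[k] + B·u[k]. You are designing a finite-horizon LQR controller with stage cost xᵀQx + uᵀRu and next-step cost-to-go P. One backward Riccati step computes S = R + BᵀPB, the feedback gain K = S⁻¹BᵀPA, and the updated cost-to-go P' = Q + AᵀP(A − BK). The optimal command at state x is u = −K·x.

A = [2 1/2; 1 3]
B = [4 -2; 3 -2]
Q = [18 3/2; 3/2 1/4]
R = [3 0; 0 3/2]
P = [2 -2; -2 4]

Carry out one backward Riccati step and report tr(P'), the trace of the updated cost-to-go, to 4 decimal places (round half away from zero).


BᵀP = [2.0000 4.0000; 0.0000 -4.0000]
S = R + BᵀPB = [3 0; 0 3/2] + [20.0000 -12.0000; -12.0000 8.0000] = [23.0000 -12.0000; -12.0000 9.5000]
BᵀPA = [8.0000 13.0000; -4.0000 -12.0000]
K = S⁻¹·BᵀPA = [0.3758 -0.2752; 0.0537 -1.6107]
A−BK = [0.6040 -1.6208; -0.0201 0.6040]
AᵀP(A−BK) = [1.2081 -3.2416; -3.2416 14.7483]
P' = Q + AᵀP(A−BK) = [19.2081 -1.7416; -1.7416 14.9983]
tr(P') = 34.2064

34.2064


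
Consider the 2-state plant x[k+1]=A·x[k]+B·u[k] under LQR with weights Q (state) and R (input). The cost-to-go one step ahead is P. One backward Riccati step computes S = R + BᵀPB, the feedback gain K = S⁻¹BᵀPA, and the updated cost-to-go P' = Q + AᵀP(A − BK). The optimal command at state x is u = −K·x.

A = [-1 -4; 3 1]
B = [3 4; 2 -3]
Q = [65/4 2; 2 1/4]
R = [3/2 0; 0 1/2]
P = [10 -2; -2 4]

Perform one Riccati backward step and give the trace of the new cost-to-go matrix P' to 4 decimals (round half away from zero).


17.6436

BᵀP = [26.0000 2.0000; 46.0000 -20.0000]
S = R + BᵀPB = [3/2 0; 0 1/2] + [82.0000 98.0000; 98.0000 244.0000] = [83.5000 98.0000; 98.0000 244.5000]
BᵀPA = [-20.0000 -102.0000; -106.0000 -204.0000]
K = S⁻¹·BᵀPA = [0.5085 -0.4576; -0.6374 -0.6510]
A−BK = [0.0239 -0.0235; 0.0709 -0.0378]
AᵀP(A−BK) = [0.6100 -0.1528; -0.1528 0.5336]
P' = Q + AᵀP(A−BK) = [16.8600 1.8472; 1.8472 0.7836]
tr(P') = 17.6436


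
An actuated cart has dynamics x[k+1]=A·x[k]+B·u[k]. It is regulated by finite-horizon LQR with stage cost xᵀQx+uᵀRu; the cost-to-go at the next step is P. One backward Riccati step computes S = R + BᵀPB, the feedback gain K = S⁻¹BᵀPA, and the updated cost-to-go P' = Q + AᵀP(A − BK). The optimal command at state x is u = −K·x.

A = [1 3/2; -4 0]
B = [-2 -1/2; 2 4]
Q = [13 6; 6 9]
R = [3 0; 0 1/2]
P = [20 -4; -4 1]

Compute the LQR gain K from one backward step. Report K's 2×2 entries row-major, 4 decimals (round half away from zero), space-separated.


-0.2729 -0.5566 -0.8677 -0.0900

BᵀP = [-48.0000 10.0000; -26.0000 6.0000]
S = R + BᵀPB = [3 0; 0 1/2] + [116.0000 64.0000; 64.0000 37.0000] = [119.0000 64.0000; 64.0000 37.5000]
BᵀPA = [-88.0000 -72.0000; -50.0000 -39.0000]
K = S⁻¹·BᵀPA = [-0.2729 -0.5566; -0.8677 -0.0900]
A−BK = [0.0205 0.3417; 0.0164 1.4734]
AᵀP(A−BK) = [0.6057 0.5157; 0.5157 1.4120]
P' = Q + AᵀP(A−BK) = [13.6057 6.5157; 6.5157 10.4120]
tr(P') = 24.0177


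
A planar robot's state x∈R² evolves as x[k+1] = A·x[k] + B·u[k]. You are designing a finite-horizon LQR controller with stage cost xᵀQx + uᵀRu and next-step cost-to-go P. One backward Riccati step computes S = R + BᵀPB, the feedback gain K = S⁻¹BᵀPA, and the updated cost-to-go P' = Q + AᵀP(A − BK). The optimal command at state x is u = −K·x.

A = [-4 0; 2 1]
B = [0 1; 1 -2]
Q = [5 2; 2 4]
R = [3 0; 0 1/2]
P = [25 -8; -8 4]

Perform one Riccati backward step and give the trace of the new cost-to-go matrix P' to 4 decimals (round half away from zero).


28.7524

BᵀP = [-8.0000 4.0000; 41.0000 -16.0000]
S = R + BᵀPB = [3 0; 0 1/2] + [4.0000 -16.0000; -16.0000 73.0000] = [7.0000 -16.0000; -16.0000 73.5000]
BᵀPA = [40.0000 4.0000; -196.0000 -16.0000]
K = S⁻¹·BᵀPA = [-0.7582 0.1470; -2.8317 -0.1857]
A−BK = [-1.1683 0.1857; -2.9052 0.4816]
AᵀP(A−BK) = [19.3114 -2.2747; -2.2747 0.4410]
P' = Q + AᵀP(A−BK) = [24.3114 -0.2747; -0.2747 4.4410]
tr(P') = 28.7524


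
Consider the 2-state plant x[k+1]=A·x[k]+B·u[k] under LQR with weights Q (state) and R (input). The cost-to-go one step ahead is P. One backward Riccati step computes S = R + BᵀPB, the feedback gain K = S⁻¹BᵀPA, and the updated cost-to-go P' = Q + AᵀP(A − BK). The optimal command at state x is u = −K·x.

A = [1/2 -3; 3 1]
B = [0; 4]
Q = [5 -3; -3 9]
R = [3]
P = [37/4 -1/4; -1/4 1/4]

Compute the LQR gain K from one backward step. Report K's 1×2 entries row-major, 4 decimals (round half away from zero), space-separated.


BᵀP = [-1.0000 1.0000]
S = R + BᵀPB = [3] + [4.0000] = [7.0000]
BᵀPA = [2.5000 4.0000]
K = S⁻¹·BᵀPA = [0.3571 0.5714]
A−BK = [0.5000 -3.0000; 1.5714 -1.2857]
AᵀP(A−BK) = [2.9196 -12.4286; -12.4286 82.7143]
P' = Q + AᵀP(A−BK) = [7.9196 -15.4286; -15.4286 91.7143]
tr(P') = 99.6339

0.3571 0.5714


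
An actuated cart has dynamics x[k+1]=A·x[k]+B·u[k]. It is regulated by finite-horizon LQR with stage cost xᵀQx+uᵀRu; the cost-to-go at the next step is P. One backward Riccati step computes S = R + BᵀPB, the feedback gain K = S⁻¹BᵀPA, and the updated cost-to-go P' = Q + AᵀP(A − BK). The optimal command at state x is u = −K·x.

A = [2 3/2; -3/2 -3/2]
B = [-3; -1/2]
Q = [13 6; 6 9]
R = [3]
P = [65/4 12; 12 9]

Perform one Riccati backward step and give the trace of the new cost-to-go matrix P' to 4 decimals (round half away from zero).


22.9508

BᵀP = [-54.7500 -40.5000]
S = R + BᵀPB = [3] + [184.5000] = [187.5000]
BᵀPA = [-48.7500 -21.3750]
K = S⁻¹·BᵀPA = [-0.2600 -0.1140]
A−BK = [1.2200 1.1580; -1.6300 -1.5570]
AᵀP(A−BK) = [0.5750 0.4425; 0.4425 0.3758]
P' = Q + AᵀP(A−BK) = [13.5750 6.4425; 6.4425 9.3758]
tr(P') = 22.9508


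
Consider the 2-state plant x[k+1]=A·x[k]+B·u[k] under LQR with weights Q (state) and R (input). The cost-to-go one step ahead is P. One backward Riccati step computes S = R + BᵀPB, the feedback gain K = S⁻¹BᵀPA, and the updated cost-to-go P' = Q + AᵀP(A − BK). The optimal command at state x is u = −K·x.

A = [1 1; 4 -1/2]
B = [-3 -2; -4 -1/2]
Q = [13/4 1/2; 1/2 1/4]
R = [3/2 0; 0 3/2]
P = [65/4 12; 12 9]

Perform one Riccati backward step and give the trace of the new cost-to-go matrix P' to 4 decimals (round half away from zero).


BᵀP = [-96.7500 -72.0000; -38.5000 -28.5000]
S = R + BᵀPB = [3/2 0; 0 3/2] + [578.2500 229.5000; 229.5000 91.2500] = [579.7500 229.5000; 229.5000 92.7500]
BᵀPA = [-384.7500 -60.7500; -152.5000 -24.2500]
K = S⁻¹·BᵀPA = [-0.6235 -0.0628; -0.1014 -0.1060]
A−BK = [-1.0734 0.5995; 1.4553 -0.8043]
AᵀP(A−BK) = [0.8918 -0.0871; -0.0871 0.1129]
P' = Q + AᵀP(A−BK) = [4.1418 0.4129; 0.4129 0.3629]
tr(P') = 4.5047

4.5047


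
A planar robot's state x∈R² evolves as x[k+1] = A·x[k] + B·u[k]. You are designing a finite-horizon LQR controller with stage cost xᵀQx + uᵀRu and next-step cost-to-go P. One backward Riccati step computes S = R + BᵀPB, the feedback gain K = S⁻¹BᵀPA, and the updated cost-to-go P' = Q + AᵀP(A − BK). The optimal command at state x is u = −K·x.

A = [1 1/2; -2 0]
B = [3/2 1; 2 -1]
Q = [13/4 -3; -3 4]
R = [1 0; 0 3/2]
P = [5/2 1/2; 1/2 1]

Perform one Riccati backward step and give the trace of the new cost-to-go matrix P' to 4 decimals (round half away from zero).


BᵀP = [4.7500 2.7500; 2.0000 -0.5000]
S = R + BᵀPB = [1 0; 0 3/2] + [12.6250 2.0000; 2.0000 2.5000] = [13.6250 2.0000; 2.0000 4.0000]
BᵀPA = [-0.7500 2.3750; 3.0000 1.0000]
K = S⁻¹·BᵀPA = [-0.1782 0.1485; 0.8391 0.1757]
A−BK = [0.4282 0.1015; -0.8045 -0.1213]
AᵀP(A−BK) = [1.8490 0.3342; 0.3342 0.0965]
P' = Q + AᵀP(A−BK) = [5.0990 -2.6658; -2.6658 4.0965]
tr(P') = 9.1955

9.1955


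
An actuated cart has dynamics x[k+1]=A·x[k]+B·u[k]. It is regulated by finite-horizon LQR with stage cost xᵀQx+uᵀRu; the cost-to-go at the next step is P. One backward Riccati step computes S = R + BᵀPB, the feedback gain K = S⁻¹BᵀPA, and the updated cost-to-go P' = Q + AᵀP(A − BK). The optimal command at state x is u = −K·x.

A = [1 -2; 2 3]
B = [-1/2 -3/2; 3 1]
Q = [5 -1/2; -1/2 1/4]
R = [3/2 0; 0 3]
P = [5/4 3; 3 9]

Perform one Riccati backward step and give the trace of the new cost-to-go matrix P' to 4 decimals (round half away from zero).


8.1791

BᵀP = [8.3750 25.5000; 1.1250 4.5000]
S = R + BᵀPB = [3/2 0; 0 3] + [72.3125 12.9375; 12.9375 2.8125] = [73.8125 12.9375; 12.9375 5.8125]
BᵀPA = [59.3750 59.7500; 10.1250 11.2500]
K = S⁻¹·BᵀPA = [0.8183 0.7710; -0.0795 0.2193]
A−BK = [1.2899 -1.2856; -0.3755 0.4676]
AᵀP(A−BK) = [1.4661 0.4987; 0.4987 1.4629]
P' = Q + AᵀP(A−BK) = [6.4661 -0.0013; -0.0013 1.7129]
tr(P') = 8.1791


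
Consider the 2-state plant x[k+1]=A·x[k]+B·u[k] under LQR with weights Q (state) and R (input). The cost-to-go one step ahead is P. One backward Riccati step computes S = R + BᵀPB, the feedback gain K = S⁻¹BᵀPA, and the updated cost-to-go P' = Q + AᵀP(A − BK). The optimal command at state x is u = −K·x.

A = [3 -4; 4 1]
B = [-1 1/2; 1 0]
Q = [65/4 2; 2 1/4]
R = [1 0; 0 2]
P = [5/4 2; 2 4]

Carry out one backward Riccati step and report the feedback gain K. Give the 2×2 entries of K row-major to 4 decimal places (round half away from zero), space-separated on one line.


BᵀP = [0.7500 2.0000; 0.6250 1.0000]
S = R + BᵀPB = [1 0; 0 2] + [1.2500 0.3750; 0.3750 0.3125] = [2.2500 0.3750; 0.3750 2.3125]
BᵀPA = [10.2500 -1.0000; 5.8750 -1.5000]
K = S⁻¹·BᵀPA = [4.2469 -0.3457; 1.8519 -0.5926]
A−BK = [6.3210 -4.0494; -0.2469 1.3457]
AᵀP(A−BK) = [68.8395 -17.9753; -17.9753 6.7654]
P' = Q + AᵀP(A−BK) = [85.0895 -15.9753; -15.9753 7.0154]
tr(P') = 92.1049

4.2469 -0.3457 1.8519 -0.5926


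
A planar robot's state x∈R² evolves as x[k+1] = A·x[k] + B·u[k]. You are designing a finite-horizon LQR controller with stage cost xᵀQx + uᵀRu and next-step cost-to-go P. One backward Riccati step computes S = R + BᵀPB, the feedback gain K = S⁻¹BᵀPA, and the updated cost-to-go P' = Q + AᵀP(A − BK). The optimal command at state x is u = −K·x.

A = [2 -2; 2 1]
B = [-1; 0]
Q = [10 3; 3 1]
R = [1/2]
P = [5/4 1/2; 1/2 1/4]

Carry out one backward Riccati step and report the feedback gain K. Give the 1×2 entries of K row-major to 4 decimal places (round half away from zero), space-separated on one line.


BᵀP = [-1.2500 -0.5000]
S = R + BᵀPB = [1/2] + [1.2500] = [1.7500]
BᵀPA = [-3.5000 2.0000]
K = S⁻¹·BᵀPA = [-2.0000 1.1429]
A−BK = [0.0000 -0.8571; 2.0000 1.0000]
AᵀP(A−BK) = [3.0000 -1.5000; -1.5000 0.9643]
P' = Q + AᵀP(A−BK) = [13.0000 1.5000; 1.5000 1.9643]
tr(P') = 14.9643

-2.0000 1.1429


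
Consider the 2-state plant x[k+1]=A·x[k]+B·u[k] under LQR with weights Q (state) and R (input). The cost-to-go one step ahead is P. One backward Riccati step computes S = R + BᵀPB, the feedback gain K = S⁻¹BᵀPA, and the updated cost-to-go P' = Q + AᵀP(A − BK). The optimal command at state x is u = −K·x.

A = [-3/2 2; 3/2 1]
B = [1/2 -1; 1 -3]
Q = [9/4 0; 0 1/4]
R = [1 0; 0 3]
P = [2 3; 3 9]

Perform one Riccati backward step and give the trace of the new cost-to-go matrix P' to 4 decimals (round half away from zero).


8.5326

BᵀP = [4.0000 10.5000; -11.0000 -30.0000]
S = R + BᵀPB = [1 0; 0 3] + [12.5000 -35.5000; -35.5000 101.0000] = [13.5000 -35.5000; -35.5000 104.0000]
BᵀPA = [9.7500 18.5000; -28.5000 -52.0000]
K = S⁻¹·BᵀPA = [0.0157 0.5426; -0.2687 -0.3148]
A−BK = [-1.7765 1.4139; 0.6783 -0.4870]
AᵀP(A−BK) = [3.4396 -2.2617; -2.2617 2.5930]
P' = Q + AᵀP(A−BK) = [5.6896 -2.2617; -2.2617 2.8430]
tr(P') = 8.5326


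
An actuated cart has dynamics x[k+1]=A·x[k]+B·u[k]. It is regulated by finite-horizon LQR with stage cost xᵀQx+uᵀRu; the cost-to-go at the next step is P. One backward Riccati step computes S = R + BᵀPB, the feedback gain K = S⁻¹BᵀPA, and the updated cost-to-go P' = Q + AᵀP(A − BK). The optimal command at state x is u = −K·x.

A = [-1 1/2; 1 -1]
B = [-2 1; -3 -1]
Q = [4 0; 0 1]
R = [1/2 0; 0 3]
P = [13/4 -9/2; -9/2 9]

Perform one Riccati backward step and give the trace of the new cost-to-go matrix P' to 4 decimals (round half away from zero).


7.9688

BᵀP = [7.0000 -18.0000; 7.7500 -13.5000]
S = R + BᵀPB = [1/2 0; 0 3] + [40.0000 25.0000; 25.0000 21.2500] = [40.5000 25.0000; 25.0000 24.2500]
BᵀPA = [-25.0000 21.5000; -21.2500 17.3750]
K = S⁻¹·BᵀPA = [-0.2100 0.2436; -0.6598 0.4653]
A−BK = [-0.7602 0.5219; -0.2898 0.1962]
AᵀP(A−BK) = [1.9793 -1.3960; -1.3960 0.9894]
P' = Q + AᵀP(A−BK) = [5.9793 -1.3960; -1.3960 1.9894]
tr(P') = 7.9688


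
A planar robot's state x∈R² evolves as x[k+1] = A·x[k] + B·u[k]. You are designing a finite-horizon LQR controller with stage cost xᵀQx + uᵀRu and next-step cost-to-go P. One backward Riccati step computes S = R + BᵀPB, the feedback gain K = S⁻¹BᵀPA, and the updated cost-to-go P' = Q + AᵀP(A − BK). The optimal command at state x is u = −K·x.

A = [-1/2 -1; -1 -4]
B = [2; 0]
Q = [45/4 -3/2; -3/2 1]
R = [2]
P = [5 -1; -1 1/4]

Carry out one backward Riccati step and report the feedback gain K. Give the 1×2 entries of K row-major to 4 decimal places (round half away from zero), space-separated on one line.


BᵀP = [10.0000 -2.0000]
S = R + BᵀPB = [2] + [20.0000] = [22.0000]
BᵀPA = [-3.0000 -2.0000]
K = S⁻¹·BᵀPA = [-0.1364 -0.0909]
A−BK = [-0.2273 -0.8182; -1.0000 -4.0000]
AᵀP(A−BK) = [0.0909 0.2273; 0.2273 0.8182]
P' = Q + AᵀP(A−BK) = [11.3409 -1.2727; -1.2727 1.8182]
tr(P') = 13.1591

-0.1364 -0.0909
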